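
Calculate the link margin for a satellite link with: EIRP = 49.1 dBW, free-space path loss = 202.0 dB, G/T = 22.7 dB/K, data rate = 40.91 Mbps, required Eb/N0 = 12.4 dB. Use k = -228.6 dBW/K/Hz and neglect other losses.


C/N0 = EIRP - FSPL + G/T - k = 49.1 - 202.0 + 22.7 - (-228.6)
C/N0 = 98.4000 dB-Hz
R_b = 40.91 Mbps = 4.091e+07 bps -> 10*log10(R_b) = 76.1183 dB-Hz
Eb/N0 = C/N0 - 10*log10(R_b) = 98.4000 - 76.1183 = 22.2817 dB
Margin = Eb/N0 - Eb/N0_req = 22.2817 - 12.4 = 9.8817 dB (link closes)

9.8817 dB


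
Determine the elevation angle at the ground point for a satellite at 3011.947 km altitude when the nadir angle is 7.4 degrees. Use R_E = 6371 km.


r = R_E + alt = 9382.9470 km
Law of sines in the satellite / Earth-center / ground-point triangle:
  sin(nadir)/R_E = sin(90 + el)/r  =>  cos(el) = (r/R_E)*sin(nadir)
cos(el) = (9382.9470 / 6371.0000) * sin(7.4 deg) = 0.1896849
el = arccos(0.1896849) = 79.0656 deg
(Earth-central angle = 90 - nadir - el = 3.5344 deg)

79.0656 degrees


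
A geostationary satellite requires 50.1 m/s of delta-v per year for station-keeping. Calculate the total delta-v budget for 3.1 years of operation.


dV = rate * years = 50.1 * 3.1
dV = 155.3100 m/s

155.3100 m/s


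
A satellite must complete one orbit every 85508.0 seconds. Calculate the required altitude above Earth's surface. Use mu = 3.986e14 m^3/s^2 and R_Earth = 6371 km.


T = 85508.0 s
r = (mu*T^2/(4*pi^2))^(1/3) = (3.986e14 * 85508.0^2 / (4*pi^2))^(1/3)
r = 4.1949844e+07 m = 41949.8441 km
alt = r - R_E = 41949.8441 - 6371 = 35578.8441 km

35578.8441 km


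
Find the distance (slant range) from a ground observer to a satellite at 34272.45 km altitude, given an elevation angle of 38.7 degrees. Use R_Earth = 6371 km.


h = 34272.45 km, el = 38.7 deg
d = -R_E*sin(el) + sqrt((R_E*sin(el))^2 + 2*R_E*h + h^2)
d = -6371.0000*sin(0.6754424) + sqrt((6371.0000*0.6252427)^2 + 2*6371.0000*34272.45 + 34272.45^2)
d = 36354.7499 km

36354.7499 km


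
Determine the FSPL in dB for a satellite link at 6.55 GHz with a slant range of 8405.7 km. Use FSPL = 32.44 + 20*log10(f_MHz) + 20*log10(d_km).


f = 6.55 GHz = 6550.0000 MHz
d = 8405.7 km
FSPL = 32.44 + 20*log10(6550.0000) + 20*log10(8405.7)
FSPL = 32.44 + 76.3248 + 78.4915
FSPL = 187.2563 dB

187.2563 dB


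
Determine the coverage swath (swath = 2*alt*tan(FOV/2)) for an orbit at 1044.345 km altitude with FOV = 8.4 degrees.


FOV = 8.4 deg = 0.1466077 rad
swath = 2 * alt * tan(FOV/2) = 2 * 1044.345 * tan(0.07330383)
swath = 2 * 1044.345 * 0.07343541
swath = 153.3838 km

153.3838 km


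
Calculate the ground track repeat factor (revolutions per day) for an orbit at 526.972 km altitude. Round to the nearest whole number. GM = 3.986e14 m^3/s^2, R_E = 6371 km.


r = 6.897972e+06 m
T = 2*pi*sqrt(r^3/mu) = 5701.5556 s = 95.0259 min
revs/day = 1440 / 95.0259 = 15.1538
Rounded: 15 revolutions per day

15 revolutions per day


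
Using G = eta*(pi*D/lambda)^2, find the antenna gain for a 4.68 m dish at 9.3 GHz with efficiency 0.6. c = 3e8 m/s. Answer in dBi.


lambda = c/f = 3e8 / 9.3e+09 = 0.03225806 m
G = eta*(pi*D/lambda)^2 = 0.6*(pi*4.68/0.03225806)^2
G = 124642.4823 (linear)
G = 10*log10(124642.4823) = 50.9567 dBi

50.9567 dBi


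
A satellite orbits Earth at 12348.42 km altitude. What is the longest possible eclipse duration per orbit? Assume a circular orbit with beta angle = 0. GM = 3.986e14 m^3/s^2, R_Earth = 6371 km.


r = 18719.4200 km
T = 424.8137 min
Eclipse fraction = arcsin(R_E/r)/pi = arcsin(6371.0000/18719.4200)/pi
= arcsin(0.3403417)/pi = 0.1105428
Eclipse duration = 0.1105428 * 424.8137 = 46.9601 min

46.9601 minutes


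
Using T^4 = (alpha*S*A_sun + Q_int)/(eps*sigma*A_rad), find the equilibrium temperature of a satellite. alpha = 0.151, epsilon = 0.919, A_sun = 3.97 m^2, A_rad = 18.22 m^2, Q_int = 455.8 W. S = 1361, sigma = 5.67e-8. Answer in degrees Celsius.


Numerator = alpha*S*A_sun + Q_int = 0.151*1361*3.97 + 455.8 = 1271.6787 W
Denominator = eps*sigma*A_rad = 0.919*5.67e-8*18.22 = 9.4939501e-07 W/K^4
T^4 = 1.3394621e+09 K^4
T = 191.3078 K = -81.8422 C

-81.8422 degrees Celsius


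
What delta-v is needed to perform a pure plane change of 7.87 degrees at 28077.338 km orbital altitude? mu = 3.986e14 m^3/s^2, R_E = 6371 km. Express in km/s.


r = 34448.3380 km = 3.4448338e+07 m
V = sqrt(mu/r) = 3401.6099 m/s
di = 7.87 deg = 0.1373574 rad
dV = 2*V*sin(di/2) = 2*3401.6099*sin(0.06867871)
dV = 466.8691 m/s = 0.4668691 km/s

0.4669 km/s


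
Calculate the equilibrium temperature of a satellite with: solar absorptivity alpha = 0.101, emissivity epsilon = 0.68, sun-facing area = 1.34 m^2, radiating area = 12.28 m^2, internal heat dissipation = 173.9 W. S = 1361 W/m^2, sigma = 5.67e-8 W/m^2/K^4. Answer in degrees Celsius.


Numerator = alpha*S*A_sun + Q_int = 0.101*1361*1.34 + 173.9 = 358.0977 W
Denominator = eps*sigma*A_rad = 0.68*5.67e-8*12.28 = 4.7346768e-07 W/K^4
T^4 = 7.5632985e+08 K^4
T = 165.8356 K = -107.3144 C

-107.3144 degrees Celsius


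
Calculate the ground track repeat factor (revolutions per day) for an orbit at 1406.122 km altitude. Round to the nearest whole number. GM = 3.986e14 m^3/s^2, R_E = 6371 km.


r = 7.777122e+06 m
T = 2*pi*sqrt(r^3/mu) = 6825.5804 s = 113.7597 min
revs/day = 1440 / 113.7597 = 12.6583
Rounded: 13 revolutions per day

13 revolutions per day


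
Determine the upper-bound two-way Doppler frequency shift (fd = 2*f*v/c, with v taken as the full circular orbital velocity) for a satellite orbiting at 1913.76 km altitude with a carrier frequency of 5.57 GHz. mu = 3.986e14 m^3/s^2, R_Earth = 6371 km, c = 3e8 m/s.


r = 8.28476e+06 m
v = sqrt(mu/r) = 6936.3130 m/s (worst-case radial velocity)
f = 5.57 GHz = 5.57e+09 Hz
fd = 2*f*v/c = 2*5.57e+09*6936.3130/3.0e+08
fd = 257568.4220 Hz

257568.4220 Hz


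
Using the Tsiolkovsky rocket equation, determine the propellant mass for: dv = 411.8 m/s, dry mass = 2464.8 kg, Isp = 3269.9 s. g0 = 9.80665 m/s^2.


ve = Isp * g0 = 3269.9 * 9.80665 = 32066.764835 m/s
mass ratio = exp(dv/ve) = exp(411.8/32066.764835) = 1.01292477
m_prop = m_dry * (mr - 1) = 2464.8 * (1.01292477 - 1)
m_prop = 31.8570 kg

31.8570 kg


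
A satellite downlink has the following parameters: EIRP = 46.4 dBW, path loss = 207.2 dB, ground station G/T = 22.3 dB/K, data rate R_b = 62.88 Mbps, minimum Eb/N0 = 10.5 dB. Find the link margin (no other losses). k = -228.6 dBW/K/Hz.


C/N0 = EIRP - FSPL + G/T - k = 46.4 - 207.2 + 22.3 - (-228.6)
C/N0 = 90.1000 dB-Hz
R_b = 62.88 Mbps = 6.288e+07 bps -> 10*log10(R_b) = 77.9851 dB-Hz
Eb/N0 = C/N0 - 10*log10(R_b) = 90.1000 - 77.9851 = 12.1149 dB
Margin = Eb/N0 - Eb/N0_req = 12.1149 - 10.5 = 1.6149 dB (link closes)

1.6149 dB


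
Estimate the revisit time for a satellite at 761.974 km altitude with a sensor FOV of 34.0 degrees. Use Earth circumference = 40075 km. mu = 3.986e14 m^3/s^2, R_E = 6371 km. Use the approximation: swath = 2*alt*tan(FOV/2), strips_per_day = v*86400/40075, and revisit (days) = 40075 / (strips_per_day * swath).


swath = 2*761.974*tan(0.296706) = 465.9177 km
v = sqrt(mu/r) = 7475.3809 m/s = 7.4754 km/s
strips/day = v*86400/40075 = 7.4754*86400/40075 = 16.1166
coverage/day = strips * swath = 16.1166 * 465.9177 = 7509.0105 km
revisit = 40075 / 7509.0105 = 5.3369 days

5.3369 days


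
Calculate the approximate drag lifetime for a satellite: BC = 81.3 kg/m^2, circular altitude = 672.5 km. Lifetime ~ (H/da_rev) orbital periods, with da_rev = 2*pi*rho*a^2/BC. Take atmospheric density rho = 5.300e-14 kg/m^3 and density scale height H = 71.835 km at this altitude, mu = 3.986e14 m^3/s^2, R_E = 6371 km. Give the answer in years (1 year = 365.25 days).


a = R_E + alt = 7043.5000 km = 7.0435e+06 m
da_rev = 2*pi*rho*a^2/BC = 2*pi*5.300e-14*(7.0435e+06)^2/81.3 = 0.203208669 m per revolution
N = H/da_rev = 71835.0000 m / 0.203208669 m = 353503.6203 revolutions
P = 2*pi*sqrt(a^3/mu) = 5882.9343 s
lifetime = N*P = 353503.6203 * 5882.9343 = 2.0796386e+09 s = 24069.8910 days
years = 24069.8910 / 365.25 = 65.8998 years

65.8998 years


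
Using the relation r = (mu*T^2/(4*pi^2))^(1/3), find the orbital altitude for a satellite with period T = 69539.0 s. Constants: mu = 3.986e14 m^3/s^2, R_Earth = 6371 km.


T = 69539.0 s
r = (mu*T^2/(4*pi^2))^(1/3) = (3.986e14 * 69539.0^2 / (4*pi^2))^(1/3)
r = 3.6549223e+07 m = 36549.2228 km
alt = r - R_E = 36549.2228 - 6371 = 30178.2228 km

30178.2228 km


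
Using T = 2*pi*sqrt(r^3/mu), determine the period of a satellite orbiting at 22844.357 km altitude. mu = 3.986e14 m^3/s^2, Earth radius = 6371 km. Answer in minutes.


r = 29215.3570 km = 2.9215357e+07 m
T = 2*pi*sqrt(r^3/mu) = 2*pi*sqrt(2.4936391e+22 / 3.986e14)
T = 49696.7534 s = 828.2792 min

828.2792 minutes


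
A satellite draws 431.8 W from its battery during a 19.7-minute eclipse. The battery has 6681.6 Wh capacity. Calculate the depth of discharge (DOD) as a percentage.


E_used = P * t / 60 = 431.8 * 19.7 / 60 = 141.7743 Wh
DOD = E_used / E_total * 100 = 141.7743 / 6681.6 * 100
DOD = 2.1219 %

2.1219 %


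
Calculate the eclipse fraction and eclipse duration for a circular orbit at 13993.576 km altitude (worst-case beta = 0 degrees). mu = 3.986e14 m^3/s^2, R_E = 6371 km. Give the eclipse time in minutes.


r = 20364.5760 km
T = 482.0288 min
Eclipse fraction = arcsin(R_E/r)/pi = arcsin(6371.0000/20364.5760)/pi
= arcsin(0.3128472)/pi = 0.1012828
Eclipse duration = 0.1012828 * 482.0288 = 48.8212 min

48.8212 minutes


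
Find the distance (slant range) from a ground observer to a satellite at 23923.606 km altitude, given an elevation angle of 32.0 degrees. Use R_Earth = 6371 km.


h = 23923.606 km, el = 32.0 deg
d = -R_E*sin(el) + sqrt((R_E*sin(el))^2 + 2*R_E*h + h^2)
d = -6371.0000*sin(0.5585054) + sqrt((6371.0000*0.5299193)^2 + 2*6371.0000*23923.606 + 23923.606^2)
d = 26432.8036 km

26432.8036 km


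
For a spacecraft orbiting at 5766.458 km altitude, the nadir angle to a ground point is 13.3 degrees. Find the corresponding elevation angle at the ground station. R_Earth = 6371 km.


r = R_E + alt = 12137.4580 km
Law of sines in the satellite / Earth-center / ground-point triangle:
  sin(nadir)/R_E = sin(90 + el)/r  =>  cos(el) = (r/R_E)*sin(nadir)
cos(el) = (12137.4580 / 6371.0000) * sin(13.3 deg) = 0.4382701
el = arccos(0.4382701) = 64.0064 deg
(Earth-central angle = 90 - nadir - el = 12.6936 deg)

64.0064 degrees


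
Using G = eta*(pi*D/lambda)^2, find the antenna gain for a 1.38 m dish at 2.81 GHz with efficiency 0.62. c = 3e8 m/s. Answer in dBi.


lambda = c/f = 3e8 / 2.81e+09 = 0.1067616 m
G = eta*(pi*D/lambda)^2 = 0.62*(pi*1.38/0.1067616)^2
G = 1022.3974 (linear)
G = 10*log10(1022.3974) = 30.0962 dBi

30.0962 dBi


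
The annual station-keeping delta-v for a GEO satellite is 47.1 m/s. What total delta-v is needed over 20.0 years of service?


dV = rate * years = 47.1 * 20.0
dV = 942.0000 m/s

942.0000 m/s


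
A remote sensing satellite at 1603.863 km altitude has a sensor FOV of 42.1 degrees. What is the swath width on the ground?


FOV = 42.1 deg = 0.7347836 rad
swath = 2 * alt * tan(FOV/2) = 2 * 1603.863 * tan(0.3673918)
swath = 2 * 1603.863 * 0.3848656
swath = 1234.5435 km

1234.5435 km


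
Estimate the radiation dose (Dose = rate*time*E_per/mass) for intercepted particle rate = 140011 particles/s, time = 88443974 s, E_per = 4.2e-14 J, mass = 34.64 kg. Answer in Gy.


Total energy deposited = rate * time * E_per
  = 140011 * 88443974 * 4.2e-14 = 0.5200914 J
Dose = E_total / mass = 0.5200914 / 34.64
Dose = 0.01501419 Gy

0.0150 Gy


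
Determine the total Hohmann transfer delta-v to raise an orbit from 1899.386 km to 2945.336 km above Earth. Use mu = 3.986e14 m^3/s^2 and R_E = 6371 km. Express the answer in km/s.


r1 = 8270.3860 km = 8.270386e+06 m
r2 = 9316.3360 km = 9.316336e+06 m
dv1 = sqrt(mu/r1)*(sqrt(2*r2/(r1+r2)) - 1) = 203.4623 m/s
dv2 = sqrt(mu/r2)*(1 - sqrt(2*r1/(r1+r2))) = 197.4915 m/s
total dv = |dv1| + |dv2| = 203.4623 + 197.4915 = 400.9538 m/s = 0.4009538 km/s

0.4010 km/s


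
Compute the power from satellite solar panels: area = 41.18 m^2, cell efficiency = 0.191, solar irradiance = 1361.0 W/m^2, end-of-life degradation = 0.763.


P = area * eta * S * degradation
P = 41.18 * 0.191 * 1361.0 * 0.763
P = 8167.7488 W

8167.7488 W


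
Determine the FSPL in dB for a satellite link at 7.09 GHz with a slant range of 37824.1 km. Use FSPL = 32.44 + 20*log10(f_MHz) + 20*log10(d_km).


f = 7.09 GHz = 7090.0000 MHz
d = 37824.1 km
FSPL = 32.44 + 20*log10(7090.0000) + 20*log10(37824.1)
FSPL = 32.44 + 77.0129 + 91.5554
FSPL = 201.0083 dB

201.0083 dB


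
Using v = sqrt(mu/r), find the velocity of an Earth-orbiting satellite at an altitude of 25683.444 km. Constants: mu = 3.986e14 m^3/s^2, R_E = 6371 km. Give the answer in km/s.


r = R_E + alt = 6371.0 + 25683.444 = 32054.4440 km = 3.2054444e+07 m
v = sqrt(mu/r) = sqrt(3.986e14 / 3.2054444e+07) = 3526.3428 m/s = 3.5263 km/s

3.5263 km/s


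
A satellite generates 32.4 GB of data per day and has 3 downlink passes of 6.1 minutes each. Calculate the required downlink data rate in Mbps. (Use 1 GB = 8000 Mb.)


total contact time = 3 * 6.1 * 60 = 1098.0000 s
data = 32.4 GB = 259200.0000 Mb
rate = 259200.0000 / 1098.0000 = 236.0656 Mbps

236.0656 Mbps


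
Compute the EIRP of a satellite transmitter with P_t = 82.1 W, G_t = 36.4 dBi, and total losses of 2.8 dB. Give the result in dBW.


Pt = 82.1 W = 19.1434 dBW
EIRP = Pt_dBW + Gt - losses = 19.1434 + 36.4 - 2.8 = 52.7434 dBW

52.7434 dBW


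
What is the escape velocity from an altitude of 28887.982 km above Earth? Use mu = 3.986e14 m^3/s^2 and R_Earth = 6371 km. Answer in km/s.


r = 6371.0 + 28887.982 = 35258.9820 km = 3.5258982e+07 m
v_esc = sqrt(2*mu/r) = sqrt(2*3.986e14 / 3.5258982e+07)
v_esc = 4754.9807 m/s = 4.7550 km/s

4.7550 km/s


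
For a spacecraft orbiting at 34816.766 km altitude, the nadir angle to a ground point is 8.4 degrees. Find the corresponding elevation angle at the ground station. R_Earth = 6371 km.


r = R_E + alt = 41187.7660 km
Law of sines in the satellite / Earth-center / ground-point triangle:
  sin(nadir)/R_E = sin(90 + el)/r  =>  cos(el) = (r/R_E)*sin(nadir)
cos(el) = (41187.7660 / 6371.0000) * sin(8.4 deg) = 0.9444096
el = arccos(0.9444096) = 19.1942 deg
(Earth-central angle = 90 - nadir - el = 62.4058 deg)

19.1942 degrees


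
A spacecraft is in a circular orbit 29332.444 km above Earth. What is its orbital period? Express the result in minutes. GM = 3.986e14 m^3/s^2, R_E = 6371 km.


r = 35703.4440 km = 3.5703444e+07 m
T = 2*pi*sqrt(r^3/mu) = 2*pi*sqrt(4.5512462e+22 / 3.986e14)
T = 67139.2348 s = 1118.9872 min

1118.9872 minutes


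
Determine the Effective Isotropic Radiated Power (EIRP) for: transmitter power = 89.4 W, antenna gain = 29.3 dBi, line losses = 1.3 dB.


Pt = 89.4 W = 19.5134 dBW
EIRP = Pt_dBW + Gt - losses = 19.5134 + 29.3 - 1.3 = 47.5134 dBW

47.5134 dBW


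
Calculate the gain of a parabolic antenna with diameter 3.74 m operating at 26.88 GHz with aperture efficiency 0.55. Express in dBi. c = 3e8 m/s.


lambda = c/f = 3e8 / 2.688e+10 = 0.01116071 m
G = eta*(pi*D/lambda)^2 = 0.55*(pi*3.74/0.01116071)^2
G = 609567.2961 (linear)
G = 10*log10(609567.2961) = 57.8502 dBi

57.8502 dBi


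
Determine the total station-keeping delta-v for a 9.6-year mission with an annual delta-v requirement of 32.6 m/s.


dV = rate * years = 32.6 * 9.6
dV = 312.9600 m/s

312.9600 m/s


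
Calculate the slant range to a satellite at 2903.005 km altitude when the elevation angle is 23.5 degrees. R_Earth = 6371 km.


h = 2903.005 km, el = 23.5 deg
d = -R_E*sin(el) + sqrt((R_E*sin(el))^2 + 2*R_E*h + h^2)
d = -6371.0000*sin(0.4101524) + sqrt((6371.0000*0.3987491)^2 + 2*6371.0000*2903.005 + 2903.005^2)
d = 4661.7439 km

4661.7439 km


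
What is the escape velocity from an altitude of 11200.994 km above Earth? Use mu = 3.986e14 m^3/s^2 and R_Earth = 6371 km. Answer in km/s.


r = 6371.0 + 11200.994 = 17571.9940 km = 1.7571994e+07 m
v_esc = sqrt(2*mu/r) = sqrt(2*3.986e14 / 1.7571994e+07)
v_esc = 6735.5509 m/s = 6.7356 km/s

6.7356 km/s


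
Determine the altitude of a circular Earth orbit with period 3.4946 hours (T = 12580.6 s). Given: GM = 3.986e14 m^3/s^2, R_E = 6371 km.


T = 12580.6 s
r = (mu*T^2/(4*pi^2))^(1/3) = (3.986e14 * 12580.6^2 / (4*pi^2))^(1/3)
r = 1.1691227e+07 m = 11691.2269 km
alt = r - R_E = 11691.2269 - 6371 = 5320.2269 km

5320.2269 km


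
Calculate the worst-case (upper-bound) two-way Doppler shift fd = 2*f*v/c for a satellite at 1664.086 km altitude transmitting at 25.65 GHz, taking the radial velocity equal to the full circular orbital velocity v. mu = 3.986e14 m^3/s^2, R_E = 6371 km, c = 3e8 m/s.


r = 8.035086e+06 m
v = sqrt(mu/r) = 7043.2545 m/s (worst-case radial velocity)
f = 25.65 GHz = 2.565e+10 Hz
fd = 2*f*v/c = 2*2.565e+10*7043.2545/3.0e+08
fd = 1.2043965e+06 Hz

1.2044e+06 Hz


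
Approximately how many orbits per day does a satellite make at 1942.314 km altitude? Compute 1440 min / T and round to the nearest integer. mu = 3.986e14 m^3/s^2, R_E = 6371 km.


r = 8.313314e+06 m
T = 2*pi*sqrt(r^3/mu) = 7543.4931 s = 125.7249 min
revs/day = 1440 / 125.7249 = 11.4536
Rounded: 11 revolutions per day

11 revolutions per day


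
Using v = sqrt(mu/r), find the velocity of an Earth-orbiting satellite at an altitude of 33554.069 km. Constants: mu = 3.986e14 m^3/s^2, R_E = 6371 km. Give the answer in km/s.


r = R_E + alt = 6371.0 + 33554.069 = 39925.0690 km = 3.9925069e+07 m
v = sqrt(mu/r) = sqrt(3.986e14 / 3.9925069e+07) = 3159.6997 m/s = 3.1597 km/s

3.1597 km/s


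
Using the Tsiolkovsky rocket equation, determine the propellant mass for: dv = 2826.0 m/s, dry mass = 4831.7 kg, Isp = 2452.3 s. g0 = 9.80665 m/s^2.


ve = Isp * g0 = 2452.3 * 9.80665 = 24048.847795 m/s
mass ratio = exp(dv/ve) = exp(2826.0/24048.847795) = 1.12469381
m_prop = m_dry * (mr - 1) = 4831.7 * (1.12469381 - 1)
m_prop = 602.4831 kg

602.4831 kg


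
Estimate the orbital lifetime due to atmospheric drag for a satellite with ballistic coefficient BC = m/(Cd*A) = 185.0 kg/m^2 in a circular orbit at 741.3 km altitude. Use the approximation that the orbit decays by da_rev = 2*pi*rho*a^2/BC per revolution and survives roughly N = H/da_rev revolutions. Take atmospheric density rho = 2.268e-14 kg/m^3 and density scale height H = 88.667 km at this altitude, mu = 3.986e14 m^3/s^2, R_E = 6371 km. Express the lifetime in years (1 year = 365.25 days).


a = R_E + alt = 7112.3000 km = 7.1123e+06 m
da_rev = 2*pi*rho*a^2/BC = 2*pi*2.268e-14*(7.1123e+06)^2/185.0 = 0.0389646989 m per revolution
N = H/da_rev = 88667.0000 m / 0.0389646989 m = 2.2755726e+06 revolutions
P = 2*pi*sqrt(a^3/mu) = 5969.3401 s
lifetime = N*P = 2.2755726e+06 * 5969.3401 = 1.3583667e+10 s = 157218.3629 days
years = 157218.3629 / 365.25 = 430.4404 years

430.4404 years


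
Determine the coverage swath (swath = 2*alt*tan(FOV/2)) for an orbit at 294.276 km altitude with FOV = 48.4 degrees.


FOV = 48.4 deg = 0.8447394 rad
swath = 2 * alt * tan(FOV/2) = 2 * 294.276 * tan(0.4223697)
swath = 2 * 294.276 * 0.4494178
swath = 264.5058 km

264.5058 km


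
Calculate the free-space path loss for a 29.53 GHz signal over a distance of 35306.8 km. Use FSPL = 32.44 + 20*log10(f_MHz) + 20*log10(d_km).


f = 29.53 GHz = 29530.0000 MHz
d = 35306.8 km
FSPL = 32.44 + 20*log10(29530.0000) + 20*log10(35306.8)
FSPL = 32.44 + 89.4053 + 90.9572
FSPL = 212.8024 dB

212.8024 dB


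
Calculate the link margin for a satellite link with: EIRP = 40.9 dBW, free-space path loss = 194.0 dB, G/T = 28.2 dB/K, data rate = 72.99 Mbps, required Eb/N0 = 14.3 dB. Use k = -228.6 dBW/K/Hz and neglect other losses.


C/N0 = EIRP - FSPL + G/T - k = 40.9 - 194.0 + 28.2 - (-228.6)
C/N0 = 103.7000 dB-Hz
R_b = 72.99 Mbps = 7.299e+07 bps -> 10*log10(R_b) = 78.6326 dB-Hz
Eb/N0 = C/N0 - 10*log10(R_b) = 103.7000 - 78.6326 = 25.0674 dB
Margin = Eb/N0 - Eb/N0_req = 25.0674 - 14.3 = 10.7674 dB (link closes)

10.7674 dB


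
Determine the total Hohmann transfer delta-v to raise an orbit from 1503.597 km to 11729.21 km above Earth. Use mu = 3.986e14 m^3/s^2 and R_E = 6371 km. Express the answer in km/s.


r1 = 7874.5970 km = 7.874597e+06 m
r2 = 18100.2100 km = 1.810021e+07 m
dv1 = sqrt(mu/r1)*(sqrt(2*r2/(r1+r2)) - 1) = 1284.4804 m/s
dv2 = sqrt(mu/r2)*(1 - sqrt(2*r1/(r1+r2))) = 1038.6487 m/s
total dv = |dv1| + |dv2| = 1284.4804 + 1038.6487 = 2323.1291 m/s = 2.3231 km/s

2.3231 km/s


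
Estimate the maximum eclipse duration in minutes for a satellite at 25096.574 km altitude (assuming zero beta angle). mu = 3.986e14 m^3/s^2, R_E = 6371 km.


r = 31467.5740 km
T = 925.8803 min
Eclipse fraction = arcsin(R_E/r)/pi = arcsin(6371.0000/31467.5740)/pi
= arcsin(0.2024624)/pi = 0.06489439
Eclipse duration = 0.06489439 * 925.8803 = 60.0844 min

60.0844 minutes


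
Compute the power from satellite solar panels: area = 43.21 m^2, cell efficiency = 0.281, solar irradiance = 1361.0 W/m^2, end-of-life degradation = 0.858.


P = area * eta * S * degradation
P = 43.21 * 0.281 * 1361.0 * 0.858
P = 14178.6865 W

14178.6865 W


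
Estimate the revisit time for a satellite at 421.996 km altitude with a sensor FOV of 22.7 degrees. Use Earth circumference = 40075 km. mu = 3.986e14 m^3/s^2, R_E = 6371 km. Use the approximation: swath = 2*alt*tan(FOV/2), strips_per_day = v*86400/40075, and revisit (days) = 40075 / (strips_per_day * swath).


swath = 2*421.996*tan(0.1980949) = 169.4123 km
v = sqrt(mu/r) = 7660.1622 m/s = 7.6602 km/s
strips/day = v*86400/40075 = 7.6602*86400/40075 = 16.5150
coverage/day = strips * swath = 16.5150 * 169.4123 = 2797.8417 km
revisit = 40075 / 2797.8417 = 14.3235 days

14.3235 days


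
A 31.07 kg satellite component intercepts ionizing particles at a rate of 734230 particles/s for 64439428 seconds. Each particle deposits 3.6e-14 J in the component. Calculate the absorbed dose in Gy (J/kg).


Total energy deposited = rate * time * E_per
  = 734230 * 64439428 * 3.6e-14 = 1.7033 J
Dose = E_total / mass = 1.7033 / 31.07
Dose = 0.05482076 Gy

0.0548 Gy


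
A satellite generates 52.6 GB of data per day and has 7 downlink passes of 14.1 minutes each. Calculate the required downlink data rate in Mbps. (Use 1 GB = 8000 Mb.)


total contact time = 7 * 14.1 * 60 = 5922.0000 s
data = 52.6 GB = 420800.0000 Mb
rate = 420800.0000 / 5922.0000 = 71.0571 Mbps

71.0571 Mbps


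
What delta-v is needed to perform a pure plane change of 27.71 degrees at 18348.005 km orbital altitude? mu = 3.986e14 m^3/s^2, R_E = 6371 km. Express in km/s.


r = 24719.0050 km = 2.4719005e+07 m
V = sqrt(mu/r) = 4015.6250 m/s
di = 27.71 deg = 0.4836307 rad
dV = 2*V*sin(di/2) = 2*4015.6250*sin(0.2418154)
dV = 1923.2079 m/s = 1.9232 km/s

1.9232 km/s


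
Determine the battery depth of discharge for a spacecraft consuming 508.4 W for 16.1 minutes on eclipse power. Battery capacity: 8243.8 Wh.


E_used = P * t / 60 = 508.4 * 16.1 / 60 = 136.4207 Wh
DOD = E_used / E_total * 100 = 136.4207 / 8243.8 * 100
DOD = 1.6548 %

1.6548 %


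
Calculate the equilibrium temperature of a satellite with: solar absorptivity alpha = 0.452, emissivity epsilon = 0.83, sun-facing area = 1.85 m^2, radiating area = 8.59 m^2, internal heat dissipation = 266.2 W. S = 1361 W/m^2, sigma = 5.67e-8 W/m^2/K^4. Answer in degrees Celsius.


Numerator = alpha*S*A_sun + Q_int = 0.452*1361*1.85 + 266.2 = 1404.2682 W
Denominator = eps*sigma*A_rad = 0.83*5.67e-8*8.59 = 4.0425399e-07 W/K^4
T^4 = 3.4737275e+09 K^4
T = 242.7722 K = -30.3778 C

-30.3778 degrees Celsius


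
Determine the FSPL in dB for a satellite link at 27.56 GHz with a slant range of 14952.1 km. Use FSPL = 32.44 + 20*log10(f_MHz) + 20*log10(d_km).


f = 27.56 GHz = 27560.0000 MHz
d = 14952.1 km
FSPL = 32.44 + 20*log10(27560.0000) + 20*log10(14952.1)
FSPL = 32.44 + 88.8056 + 83.4940
FSPL = 204.7396 dB

204.7396 dB


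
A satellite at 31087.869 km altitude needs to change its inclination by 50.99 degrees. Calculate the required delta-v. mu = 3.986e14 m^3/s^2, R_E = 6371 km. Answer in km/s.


r = 37458.8690 km = 3.7458869e+07 m
V = sqrt(mu/r) = 3262.0553 m/s
di = 50.99 deg = 0.8899434 rad
dV = 2*V*sin(di/2) = 2*3262.0553*sin(0.4449717)
dV = 2808.1881 m/s = 2.8082 km/s

2.8082 km/s


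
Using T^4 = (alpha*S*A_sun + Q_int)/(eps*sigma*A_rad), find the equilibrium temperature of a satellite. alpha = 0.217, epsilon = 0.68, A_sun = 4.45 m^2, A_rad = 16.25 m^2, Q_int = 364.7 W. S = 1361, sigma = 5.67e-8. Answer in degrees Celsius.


Numerator = alpha*S*A_sun + Q_int = 0.217*1361*4.45 + 364.7 = 1678.9497 W
Denominator = eps*sigma*A_rad = 0.68*5.67e-8*16.25 = 6.26535e-07 W/K^4
T^4 = 2.679738e+09 K^4
T = 227.5218 K = -45.6282 C

-45.6282 degrees Celsius


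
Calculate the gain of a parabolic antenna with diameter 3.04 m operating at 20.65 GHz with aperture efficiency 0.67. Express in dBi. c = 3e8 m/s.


lambda = c/f = 3e8 / 2.065e+10 = 0.01452785 m
G = eta*(pi*D/lambda)^2 = 0.67*(pi*3.04/0.01452785)^2
G = 289547.1655 (linear)
G = 10*log10(289547.1655) = 54.6172 dBi

54.6172 dBi


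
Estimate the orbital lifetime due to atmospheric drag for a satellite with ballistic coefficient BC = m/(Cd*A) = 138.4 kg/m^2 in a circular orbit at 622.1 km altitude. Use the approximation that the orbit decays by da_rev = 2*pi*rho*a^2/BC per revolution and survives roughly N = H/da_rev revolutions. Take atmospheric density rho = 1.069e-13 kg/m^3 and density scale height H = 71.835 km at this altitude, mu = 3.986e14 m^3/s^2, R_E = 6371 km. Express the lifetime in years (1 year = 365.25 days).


a = R_E + alt = 6993.1000 km = 6.9931e+06 m
da_rev = 2*pi*rho*a^2/BC = 2*pi*1.069e-13*(6.9931e+06)^2/138.4 = 0.237334547 m per revolution
N = H/da_rev = 71835.0000 m / 0.237334547 m = 302674.0134 revolutions
P = 2*pi*sqrt(a^3/mu) = 5819.9041 s
lifetime = N*P = 302674.0134 * 5819.9041 = 1.7615337e+09 s = 20388.1219 days
years = 20388.1219 / 365.25 = 55.8196 years

55.8196 years


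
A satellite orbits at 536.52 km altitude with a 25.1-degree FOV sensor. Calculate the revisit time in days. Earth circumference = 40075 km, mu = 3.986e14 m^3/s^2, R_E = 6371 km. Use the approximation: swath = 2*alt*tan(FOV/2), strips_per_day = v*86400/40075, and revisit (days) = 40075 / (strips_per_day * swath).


swath = 2*536.52*tan(0.2190388) = 238.8699 km
v = sqrt(mu/r) = 7596.3956 m/s = 7.5964 km/s
strips/day = v*86400/40075 = 7.5964*86400/40075 = 16.3775
coverage/day = strips * swath = 16.3775 * 238.8699 = 3912.0927 km
revisit = 40075 / 3912.0927 = 10.2439 days

10.2439 days


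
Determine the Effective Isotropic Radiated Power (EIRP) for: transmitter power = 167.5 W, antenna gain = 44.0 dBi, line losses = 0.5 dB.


Pt = 167.5 W = 22.2401 dBW
EIRP = Pt_dBW + Gt - losses = 22.2401 + 44.0 - 0.5 = 65.7401 dBW

65.7401 dBW


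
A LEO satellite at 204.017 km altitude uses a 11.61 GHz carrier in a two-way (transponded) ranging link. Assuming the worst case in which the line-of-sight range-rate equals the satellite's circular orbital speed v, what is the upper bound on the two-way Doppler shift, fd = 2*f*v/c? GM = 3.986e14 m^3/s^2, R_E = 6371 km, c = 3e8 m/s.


r = 6.575017e+06 m
v = sqrt(mu/r) = 7786.1041 m/s (worst-case radial velocity)
f = 11.61 GHz = 1.161e+10 Hz
fd = 2*f*v/c = 2*1.161e+10*7786.1041/3.0e+08
fd = 602644.4590 Hz

602644.4590 Hz


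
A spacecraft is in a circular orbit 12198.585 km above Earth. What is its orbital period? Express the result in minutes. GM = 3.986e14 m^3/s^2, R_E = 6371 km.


r = 18569.5850 km = 1.8569585e+07 m
T = 2*pi*sqrt(r^3/mu) = 2*pi*sqrt(6.4033405e+21 / 3.986e14)
T = 25183.4090 s = 419.7235 min

419.7235 minutes


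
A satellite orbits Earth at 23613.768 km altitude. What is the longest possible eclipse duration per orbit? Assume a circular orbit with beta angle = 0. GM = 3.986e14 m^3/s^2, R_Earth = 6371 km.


r = 29984.7680 km
T = 861.2139 min
Eclipse fraction = arcsin(R_E/r)/pi = arcsin(6371.0000/29984.7680)/pi
= arcsin(0.2124745)/pi = 0.06815226
Eclipse duration = 0.06815226 * 861.2139 = 58.6937 min

58.6937 minutes


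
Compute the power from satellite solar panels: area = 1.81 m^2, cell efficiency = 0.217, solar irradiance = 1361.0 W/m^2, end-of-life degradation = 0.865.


P = area * eta * S * degradation
P = 1.81 * 0.217 * 1361.0 * 0.865
P = 462.3944 W

462.3944 W


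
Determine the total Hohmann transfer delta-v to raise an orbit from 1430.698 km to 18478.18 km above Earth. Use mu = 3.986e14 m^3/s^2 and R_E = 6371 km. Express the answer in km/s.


r1 = 7801.6980 km = 7.801698e+06 m
r2 = 24849.1800 km = 2.484918e+07 m
dv1 = sqrt(mu/r1)*(sqrt(2*r2/(r1+r2)) - 1) = 1670.7323 m/s
dv2 = sqrt(mu/r2)*(1 - sqrt(2*r1/(r1+r2))) = 1236.4004 m/s
total dv = |dv1| + |dv2| = 1670.7323 + 1236.4004 = 2907.1327 m/s = 2.9071 km/s

2.9071 km/s


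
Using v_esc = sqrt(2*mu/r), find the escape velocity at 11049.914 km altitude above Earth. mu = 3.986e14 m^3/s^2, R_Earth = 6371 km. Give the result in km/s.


r = 6371.0 + 11049.914 = 17420.9140 km = 1.7420914e+07 m
v_esc = sqrt(2*mu/r) = sqrt(2*3.986e14 / 1.7420914e+07)
v_esc = 6764.6943 m/s = 6.7647 km/s

6.7647 km/s


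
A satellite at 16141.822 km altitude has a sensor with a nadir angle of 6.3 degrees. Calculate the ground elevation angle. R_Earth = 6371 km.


r = R_E + alt = 22512.8220 km
Law of sines in the satellite / Earth-center / ground-point triangle:
  sin(nadir)/R_E = sin(90 + el)/r  =>  cos(el) = (r/R_E)*sin(nadir)
cos(el) = (22512.8220 / 6371.0000) * sin(6.3 deg) = 0.3877616
el = arccos(0.3877616) = 67.1847 deg
(Earth-central angle = 90 - nadir - el = 16.5153 deg)

67.1847 degrees


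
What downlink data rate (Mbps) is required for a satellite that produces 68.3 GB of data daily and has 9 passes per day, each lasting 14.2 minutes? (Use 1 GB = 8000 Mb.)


total contact time = 9 * 14.2 * 60 = 7668.0000 s
data = 68.3 GB = 546400.0000 Mb
rate = 546400.0000 / 7668.0000 = 71.2572 Mbps

71.2572 Mbps


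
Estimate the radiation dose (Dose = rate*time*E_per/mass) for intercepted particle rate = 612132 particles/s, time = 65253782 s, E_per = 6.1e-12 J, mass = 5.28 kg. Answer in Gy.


Total energy deposited = rate * time * E_per
  = 612132 * 65253782 * 6.1e-12 = 243.6580 J
Dose = E_total / mass = 243.6580 / 5.28
Dose = 46.1473 Gy

46.1473 Gy


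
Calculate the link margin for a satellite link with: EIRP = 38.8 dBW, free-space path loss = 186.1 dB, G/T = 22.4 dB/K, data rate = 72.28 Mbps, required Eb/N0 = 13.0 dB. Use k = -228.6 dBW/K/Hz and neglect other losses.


C/N0 = EIRP - FSPL + G/T - k = 38.8 - 186.1 + 22.4 - (-228.6)
C/N0 = 103.7000 dB-Hz
R_b = 72.28 Mbps = 7.228e+07 bps -> 10*log10(R_b) = 78.5902 dB-Hz
Eb/N0 = C/N0 - 10*log10(R_b) = 103.7000 - 78.5902 = 25.1098 dB
Margin = Eb/N0 - Eb/N0_req = 25.1098 - 13.0 = 12.1098 dB (link closes)

12.1098 dB


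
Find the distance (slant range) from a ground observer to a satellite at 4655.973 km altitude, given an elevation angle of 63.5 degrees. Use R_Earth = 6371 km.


h = 4655.973 km, el = 63.5 deg
d = -R_E*sin(el) + sqrt((R_E*sin(el))^2 + 2*R_E*h + h^2)
d = -6371.0000*sin(1.1083) + sqrt((6371.0000*0.8949344)^2 + 2*6371.0000*4655.973 + 4655.973^2)
d = 4952.6231 km

4952.6231 km


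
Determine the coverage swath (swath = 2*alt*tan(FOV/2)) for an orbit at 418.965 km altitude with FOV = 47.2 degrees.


FOV = 47.2 deg = 0.8237954 rad
swath = 2 * alt * tan(FOV/2) = 2 * 418.965 * tan(0.4118977)
swath = 2 * 418.965 * 0.4368893
swath = 366.0826 km

366.0826 km


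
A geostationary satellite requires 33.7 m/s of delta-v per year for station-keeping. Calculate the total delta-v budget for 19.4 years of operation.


dV = rate * years = 33.7 * 19.4
dV = 653.7800 m/s

653.7800 m/s


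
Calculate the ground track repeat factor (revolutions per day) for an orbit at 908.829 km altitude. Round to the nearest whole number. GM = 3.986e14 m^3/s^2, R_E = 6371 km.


r = 7.279829e+06 m
T = 2*pi*sqrt(r^3/mu) = 6181.4874 s = 103.0248 min
revs/day = 1440 / 103.0248 = 13.9772
Rounded: 14 revolutions per day

14 revolutions per day


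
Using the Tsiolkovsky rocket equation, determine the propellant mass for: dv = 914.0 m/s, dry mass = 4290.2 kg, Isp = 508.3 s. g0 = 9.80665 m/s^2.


ve = Isp * g0 = 508.3 * 9.80665 = 4984.720195 m/s
mass ratio = exp(dv/ve) = exp(914.0/4984.720195) = 1.20124719
m_prop = m_dry * (mr - 1) = 4290.2 * (1.20124719 - 1)
m_prop = 863.3907 kg

863.3907 kg


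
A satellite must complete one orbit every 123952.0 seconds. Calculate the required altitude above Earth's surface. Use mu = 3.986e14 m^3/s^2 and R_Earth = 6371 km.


T = 123952.0 s
r = (mu*T^2/(4*pi^2))^(1/3) = (3.986e14 * 123952.0^2 / (4*pi^2))^(1/3)
r = 5.3731407e+07 m = 53731.4068 km
alt = r - R_E = 53731.4068 - 6371 = 47360.4068 km

47360.4068 km


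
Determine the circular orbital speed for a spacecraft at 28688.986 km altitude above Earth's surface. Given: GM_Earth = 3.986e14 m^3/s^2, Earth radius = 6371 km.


r = R_E + alt = 6371.0 + 28688.986 = 35059.9860 km = 3.5059986e+07 m
v = sqrt(mu/r) = sqrt(3.986e14 / 3.5059986e+07) = 3371.8075 m/s = 3.3718 km/s

3.3718 km/s


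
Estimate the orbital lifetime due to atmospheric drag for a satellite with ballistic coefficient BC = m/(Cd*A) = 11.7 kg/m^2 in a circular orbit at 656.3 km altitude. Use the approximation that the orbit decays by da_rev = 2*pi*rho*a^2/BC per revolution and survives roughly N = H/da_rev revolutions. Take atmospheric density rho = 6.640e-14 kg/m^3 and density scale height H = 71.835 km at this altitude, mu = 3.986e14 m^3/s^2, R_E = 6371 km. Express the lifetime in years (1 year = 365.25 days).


a = R_E + alt = 7027.3000 km = 7.0273e+06 m
da_rev = 2*pi*rho*a^2/BC = 2*pi*6.640e-14*(7.0273e+06)^2/11.7 = 1.760918 m per revolution
N = H/da_rev = 71835.0000 m / 1.760918 m = 40794.0686 revolutions
P = 2*pi*sqrt(a^3/mu) = 5862.6499 s
lifetime = N*P = 40794.0686 * 5862.6499 = 2.3916134e+08 s = 2768.0711 days
years = 2768.0711 / 365.25 = 7.5786 years

7.5786 years


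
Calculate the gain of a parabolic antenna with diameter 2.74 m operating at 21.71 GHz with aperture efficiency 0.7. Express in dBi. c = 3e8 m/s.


lambda = c/f = 3e8 / 2.171e+10 = 0.01381852 m
G = eta*(pi*D/lambda)^2 = 0.7*(pi*2.74/0.01381852)^2
G = 271628.9460 (linear)
G = 10*log10(271628.9460) = 54.3398 dBi

54.3398 dBi


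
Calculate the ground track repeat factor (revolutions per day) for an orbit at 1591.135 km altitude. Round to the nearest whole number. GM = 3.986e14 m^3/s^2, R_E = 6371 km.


r = 7.962135e+06 m
T = 2*pi*sqrt(r^3/mu) = 7070.5879 s = 117.8431 min
revs/day = 1440 / 117.8431 = 12.2196
Rounded: 12 revolutions per day

12 revolutions per day


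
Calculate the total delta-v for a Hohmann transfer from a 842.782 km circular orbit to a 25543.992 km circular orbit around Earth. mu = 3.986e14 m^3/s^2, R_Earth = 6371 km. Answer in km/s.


r1 = 7213.7820 km = 7.213782e+06 m
r2 = 31914.9920 km = 3.1914992e+07 m
dv1 = sqrt(mu/r1)*(sqrt(2*r2/(r1+r2)) - 1) = 2060.6534 m/s
dv2 = sqrt(mu/r2)*(1 - sqrt(2*r1/(r1+r2))) = 1388.0882 m/s
total dv = |dv1| + |dv2| = 2060.6534 + 1388.0882 = 3448.7416 m/s = 3.4487 km/s

3.4487 km/s


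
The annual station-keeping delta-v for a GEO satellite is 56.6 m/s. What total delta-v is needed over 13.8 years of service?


dV = rate * years = 56.6 * 13.8
dV = 781.0800 m/s

781.0800 m/s


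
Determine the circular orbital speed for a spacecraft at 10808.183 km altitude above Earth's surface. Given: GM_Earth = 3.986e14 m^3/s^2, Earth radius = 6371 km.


r = R_E + alt = 6371.0 + 10808.183 = 17179.1830 km = 1.7179183e+07 m
v = sqrt(mu/r) = sqrt(3.986e14 / 1.7179183e+07) = 4816.8974 m/s = 4.8169 km/s

4.8169 km/s


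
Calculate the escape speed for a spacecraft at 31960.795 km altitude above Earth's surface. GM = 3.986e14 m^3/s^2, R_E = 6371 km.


r = 6371.0 + 31960.795 = 38331.7950 km = 3.8331795e+07 m
v_esc = sqrt(2*mu/r) = sqrt(2*3.986e14 / 3.8331795e+07)
v_esc = 4560.4119 m/s = 4.5604 km/s

4.5604 km/s


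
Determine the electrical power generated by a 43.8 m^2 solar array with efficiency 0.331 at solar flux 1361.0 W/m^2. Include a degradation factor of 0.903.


P = area * eta * S * degradation
P = 43.8 * 0.331 * 1361.0 * 0.903
P = 17817.5497 W

17817.5497 W


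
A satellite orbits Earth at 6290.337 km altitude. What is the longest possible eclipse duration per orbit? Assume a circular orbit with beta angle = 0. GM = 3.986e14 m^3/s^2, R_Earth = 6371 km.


r = 12661.3370 km
T = 236.3085 min
Eclipse fraction = arcsin(R_E/r)/pi = arcsin(6371.0000/12661.3370)/pi
= arcsin(0.5031854)/pi = 0.1678387
Eclipse duration = 0.1678387 * 236.3085 = 39.6617 min

39.6617 minutes


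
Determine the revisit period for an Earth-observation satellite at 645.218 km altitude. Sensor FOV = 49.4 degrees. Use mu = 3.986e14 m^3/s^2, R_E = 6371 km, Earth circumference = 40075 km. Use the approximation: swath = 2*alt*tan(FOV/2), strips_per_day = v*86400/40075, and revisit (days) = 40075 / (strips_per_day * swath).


swath = 2*645.218*tan(0.4310963) = 593.5342 km
v = sqrt(mu/r) = 7537.3227 m/s = 7.5373 km/s
strips/day = v*86400/40075 = 7.5373*86400/40075 = 16.2501
coverage/day = strips * swath = 16.2501 * 593.5342 = 9645.0193 km
revisit = 40075 / 9645.0193 = 4.1550 days

4.1550 days


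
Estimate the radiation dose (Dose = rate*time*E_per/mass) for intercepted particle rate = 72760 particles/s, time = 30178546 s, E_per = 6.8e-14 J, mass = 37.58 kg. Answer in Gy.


Total energy deposited = rate * time * E_per
  = 72760 * 30178546 * 6.8e-14 = 0.1493138 J
Dose = E_total / mass = 0.1493138 / 37.58
Dose = 0.003973225 Gy

0.0040 Gy


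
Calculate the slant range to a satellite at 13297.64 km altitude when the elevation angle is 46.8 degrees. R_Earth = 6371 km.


h = 13297.64 km, el = 46.8 deg
d = -R_E*sin(el) + sqrt((R_E*sin(el))^2 + 2*R_E*h + h^2)
d = -6371.0000*sin(0.8168141) + sqrt((6371.0000*0.7289686)^2 + 2*6371.0000*13297.64 + 13297.64^2)
d = 14534.7633 km

14534.7633 km


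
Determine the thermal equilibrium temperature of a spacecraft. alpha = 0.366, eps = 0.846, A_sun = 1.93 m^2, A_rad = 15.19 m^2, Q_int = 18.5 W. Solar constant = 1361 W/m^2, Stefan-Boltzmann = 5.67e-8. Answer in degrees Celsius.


Numerator = alpha*S*A_sun + Q_int = 0.366*1361*1.93 + 18.5 = 979.8832 W
Denominator = eps*sigma*A_rad = 0.846*5.67e-8*15.19 = 7.2863696e-07 W/K^4
T^4 = 1.3448167e+09 K^4
T = 191.4987 K = -81.6513 C

-81.6513 degrees Celsius


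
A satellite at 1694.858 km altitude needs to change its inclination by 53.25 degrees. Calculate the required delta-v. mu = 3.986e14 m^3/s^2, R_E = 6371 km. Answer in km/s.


r = 8065.8580 km = 8.065858e+06 m
V = sqrt(mu/r) = 7029.8063 m/s
di = 53.25 deg = 0.9293878 rad
dV = 2*V*sin(di/2) = 2*7029.8063*sin(0.4646939)
dV = 6300.8041 m/s = 6.3008 km/s

6.3008 km/s


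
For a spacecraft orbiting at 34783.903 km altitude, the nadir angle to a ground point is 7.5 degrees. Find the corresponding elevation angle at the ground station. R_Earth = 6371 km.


r = R_E + alt = 41154.9030 km
Law of sines in the satellite / Earth-center / ground-point triangle:
  sin(nadir)/R_E = sin(90 + el)/r  =>  cos(el) = (r/R_E)*sin(nadir)
cos(el) = (41154.9030 / 6371.0000) * sin(7.5 deg) = 0.8431632
el = arccos(0.8431632) = 32.5243 deg
(Earth-central angle = 90 - nadir - el = 49.9757 deg)

32.5243 degrees


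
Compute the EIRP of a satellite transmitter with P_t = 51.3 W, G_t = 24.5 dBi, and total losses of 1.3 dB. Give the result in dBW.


Pt = 51.3 W = 17.1012 dBW
EIRP = Pt_dBW + Gt - losses = 17.1012 + 24.5 - 1.3 = 40.3012 dBW

40.3012 dBW


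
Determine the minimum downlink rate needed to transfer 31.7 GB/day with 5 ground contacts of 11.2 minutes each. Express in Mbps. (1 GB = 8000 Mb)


total contact time = 5 * 11.2 * 60 = 3360.0000 s
data = 31.7 GB = 253600.0000 Mb
rate = 253600.0000 / 3360.0000 = 75.4762 Mbps

75.4762 Mbps


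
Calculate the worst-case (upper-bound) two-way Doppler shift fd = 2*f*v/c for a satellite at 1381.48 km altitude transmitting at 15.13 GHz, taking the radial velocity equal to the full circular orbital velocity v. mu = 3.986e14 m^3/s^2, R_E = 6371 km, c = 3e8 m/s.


r = 7.75248e+06 m
v = sqrt(mu/r) = 7170.4815 m/s (worst-case radial velocity)
f = 15.13 GHz = 1.513e+10 Hz
fd = 2*f*v/c = 2*1.513e+10*7170.4815/3.0e+08
fd = 723262.5678 Hz

723262.5678 Hz
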